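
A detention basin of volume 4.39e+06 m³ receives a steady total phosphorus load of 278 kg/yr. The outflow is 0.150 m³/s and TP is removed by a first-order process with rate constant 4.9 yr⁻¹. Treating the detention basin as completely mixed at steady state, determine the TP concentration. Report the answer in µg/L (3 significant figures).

Outflow Q = 0.150 m³/s × 3.156e+07 s/yr = 4.734e+06 m³/yr.
Steady-state CSTR mass balance: W = Q·C + k·V·C, so C = W/(Q + kV).
Q + kV = 4.734e+06 + 4.9·4.39e+06 = 2.624e+07 m³/yr.
C = 278/2.624e+07 = 1.059e-05 kg/m³ = 0.01059 mg/L = 10.59 µg/L.

10.6 µg/L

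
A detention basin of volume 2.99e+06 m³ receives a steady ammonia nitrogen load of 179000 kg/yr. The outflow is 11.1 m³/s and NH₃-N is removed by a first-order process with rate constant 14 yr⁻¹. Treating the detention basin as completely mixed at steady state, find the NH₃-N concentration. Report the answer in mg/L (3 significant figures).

Outflow Q = 11.1 m³/s × 3.156e+07 s/yr = 3.503e+08 m³/yr.
Steady-state CSTR mass balance: W = Q·C + k·V·C, so C = W/(Q + kV).
Q + kV = 3.503e+08 + 14·2.99e+06 = 3.921e+08 m³/yr.
C = 179000/3.921e+08 = 0.0004565 kg/m³ = 0.4565 mg/L.

0.456 mg/L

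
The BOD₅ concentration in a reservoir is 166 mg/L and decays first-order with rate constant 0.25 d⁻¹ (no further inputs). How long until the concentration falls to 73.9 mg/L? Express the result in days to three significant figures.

t = ln(C₀/C)/k = ln(166/73.9)/0.25 = 0.8093/0.25 = 3.237 d.

3.24 d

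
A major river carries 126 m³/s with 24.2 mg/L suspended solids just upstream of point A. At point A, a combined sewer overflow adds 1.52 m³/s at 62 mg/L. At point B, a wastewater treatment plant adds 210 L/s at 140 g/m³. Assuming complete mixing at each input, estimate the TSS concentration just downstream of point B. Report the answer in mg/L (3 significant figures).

After input A: C = (126·24.2 + 1.52·62) / 127.5 = 24.65 mg/L.
210 L/s = 0.21 m³/s.
After input B: C = (127.5·24.65 + 0.21·140) / 127.7 = 24.84 mg/L.

24.8 mg/L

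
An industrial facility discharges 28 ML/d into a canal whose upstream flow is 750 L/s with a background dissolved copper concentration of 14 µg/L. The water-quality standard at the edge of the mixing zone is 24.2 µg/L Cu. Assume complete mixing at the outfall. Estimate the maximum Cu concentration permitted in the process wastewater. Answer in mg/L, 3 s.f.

0.0478 mg/L

28 ML/d = 0.3241 m³/s.
750 L/s = 0.75 m³/s.
14 µg/L = 0.014 mg/L.
24.2 µg/L = 0.0242 mg/L.
Mass balance: 0.0242·1.074 = 0.3241·Cₑ + 0.75·0.014.
Cₑ = (0.02599 − 0.0105) / 0.3241 = 0.04781 mg/L.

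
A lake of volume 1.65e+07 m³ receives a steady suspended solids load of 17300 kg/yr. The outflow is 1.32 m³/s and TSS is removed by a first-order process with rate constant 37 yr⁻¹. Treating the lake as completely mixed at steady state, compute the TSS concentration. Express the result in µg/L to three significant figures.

26.5 µg/L

Outflow Q = 1.32 m³/s × 3.156e+07 s/yr = 4.166e+07 m³/yr.
Steady-state CSTR mass balance: W = Q·C + k·V·C, so C = W/(Q + kV).
Q + kV = 4.166e+07 + 37·1.65e+07 = 6.522e+08 m³/yr.
C = 17300/6.522e+08 = 2.653e-05 kg/m³ = 0.02653 mg/L = 26.53 µg/L.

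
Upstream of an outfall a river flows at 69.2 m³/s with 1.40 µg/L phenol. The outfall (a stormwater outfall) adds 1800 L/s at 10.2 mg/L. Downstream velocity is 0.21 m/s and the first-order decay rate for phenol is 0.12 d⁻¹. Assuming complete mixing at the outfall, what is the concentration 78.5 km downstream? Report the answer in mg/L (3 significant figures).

1800 L/s = 1.8 m³/s.
1.40 µg/L = 0.0014 mg/L.
After complete mixing, C₀ = (1.8·10.2 + 69.2·0.0014) / 71 = 0.26 mg/L.
Travel time t = 7.85e+04 m / 0.21 m/s = 3.738e+05 s = 4.326 d.
C = 0.26·exp(−0.12·4.326) = 0.26·0.595 = 0.1547 mg/L.

0.155 mg/L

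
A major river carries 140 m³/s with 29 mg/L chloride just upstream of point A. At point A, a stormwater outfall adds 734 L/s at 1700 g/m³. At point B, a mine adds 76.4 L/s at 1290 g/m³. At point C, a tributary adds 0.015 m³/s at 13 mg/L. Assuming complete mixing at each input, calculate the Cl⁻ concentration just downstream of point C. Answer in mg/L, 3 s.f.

38.4 mg/L

734 L/s = 0.734 m³/s.
After input A: C = (140·29 + 0.734·1700) / 140.7 = 37.72 mg/L.
76.4 L/s = 0.0764 m³/s.
After input B: C = (140.7·37.72 + 0.0764·1290) / 140.8 = 38.39 mg/L.
After input C: C = (140.8·38.39 + 0.015·13) / 140.8 = 38.39 mg/L.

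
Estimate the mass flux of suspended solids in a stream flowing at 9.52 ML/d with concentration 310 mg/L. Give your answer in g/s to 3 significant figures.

34.2 g/s

9.52 ML/d = 0.1102 m³/s.
Mass flux = Q·C = 0.1102 m³/s × 310 g/m³ = 34.16 g/s.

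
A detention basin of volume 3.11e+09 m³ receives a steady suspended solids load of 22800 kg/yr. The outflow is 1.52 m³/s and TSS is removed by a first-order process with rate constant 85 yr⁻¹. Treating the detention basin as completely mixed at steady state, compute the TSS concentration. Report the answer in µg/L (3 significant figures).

Outflow Q = 1.52 m³/s × 3.156e+07 s/yr = 4.797e+07 m³/yr.
Steady-state CSTR mass balance: W = Q·C + k·V·C, so C = W/(Q + kV).
Q + kV = 4.797e+07 + 85·3.11e+09 = 2.644e+11 m³/yr.
C = 22800/2.644e+11 = 8.623e-08 kg/m³ = 8.623e-05 mg/L = 0.08623 µg/L.

0.0862 µg/L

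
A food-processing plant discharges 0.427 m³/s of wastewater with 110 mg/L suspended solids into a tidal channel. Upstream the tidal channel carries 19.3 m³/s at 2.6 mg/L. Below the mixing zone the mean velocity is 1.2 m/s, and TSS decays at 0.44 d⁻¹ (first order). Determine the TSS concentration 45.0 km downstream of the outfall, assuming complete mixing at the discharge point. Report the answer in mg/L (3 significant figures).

After complete mixing, C₀ = (0.427·110 + 19.3·2.6) / 19.73 = 4.925 mg/L.
Travel time t = 4.5e+04 m / 1.2 m/s = 3.75e+04 s = 0.434 d.
C = 4.925·exp(−0.44·0.434) = 4.925·0.8262 = 4.069 mg/L.

4.07 mg/L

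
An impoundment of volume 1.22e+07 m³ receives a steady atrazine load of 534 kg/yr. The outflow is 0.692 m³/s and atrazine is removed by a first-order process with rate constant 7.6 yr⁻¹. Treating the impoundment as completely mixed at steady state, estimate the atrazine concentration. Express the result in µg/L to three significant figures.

Outflow Q = 0.692 m³/s × 3.156e+07 s/yr = 2.184e+07 m³/yr.
Steady-state CSTR mass balance: W = Q·C + k·V·C, so C = W/(Q + kV).
Q + kV = 2.184e+07 + 7.6·1.22e+07 = 1.146e+08 m³/yr.
C = 534/1.146e+08 = 4.661e-06 kg/m³ = 0.004661 mg/L = 4.661 µg/L.

4.66 µg/L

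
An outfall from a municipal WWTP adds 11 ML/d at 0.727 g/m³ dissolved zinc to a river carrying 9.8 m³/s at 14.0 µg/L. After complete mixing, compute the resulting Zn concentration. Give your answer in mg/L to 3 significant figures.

11 ML/d = 0.1273 m³/s.
14.0 µg/L = 0.014 mg/L.
By mass balance at complete mixing, C = (0.1273·0.727 + 9.8·0.014) / (0.1273 + 9.8) = 0.2298/9.927 = 0.02314 mg/L.

0.0231 mg/L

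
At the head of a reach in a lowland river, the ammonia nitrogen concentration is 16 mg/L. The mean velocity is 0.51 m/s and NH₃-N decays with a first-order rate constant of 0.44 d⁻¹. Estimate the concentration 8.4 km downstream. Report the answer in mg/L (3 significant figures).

Travel time t = 8.4 km / 0.51 m/s = 8400/0.51 = 1.647e+04 s = 0.1906 d.
First-order decay: C = 16·exp(−0.44·0.1906) = 16·0.9195 = 14.71 mg/L.

14.7 mg/L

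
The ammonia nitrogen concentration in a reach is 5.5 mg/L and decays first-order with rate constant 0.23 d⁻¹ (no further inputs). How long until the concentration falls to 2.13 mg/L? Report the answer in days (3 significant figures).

t = ln(C₀/C)/k = ln(5.5/2.13)/0.23 = 0.9486/0.23 = 4.124 d.

4.12 d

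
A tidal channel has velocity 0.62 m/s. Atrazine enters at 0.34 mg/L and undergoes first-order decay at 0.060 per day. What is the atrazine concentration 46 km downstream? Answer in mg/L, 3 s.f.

Travel time t = 46 km / 0.62 m/s = 4.6e+04/0.62 = 7.419e+04 s = 0.8587 d.
First-order decay: C = 0.34·exp(−0.060·0.8587) = 0.34·0.9498 = 0.3229 mg/L.

0.323 mg/L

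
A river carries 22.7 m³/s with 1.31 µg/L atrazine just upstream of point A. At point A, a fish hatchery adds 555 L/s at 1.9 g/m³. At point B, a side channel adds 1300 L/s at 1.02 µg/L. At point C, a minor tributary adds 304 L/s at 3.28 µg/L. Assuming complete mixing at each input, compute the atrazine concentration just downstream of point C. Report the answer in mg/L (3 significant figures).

0.0437 mg/L

1.31 µg/L = 0.00131 mg/L.
555 L/s = 0.555 m³/s.
After input A: C = (22.7·0.00131 + 0.555·1.9) / 23.25 = 0.04662 mg/L.
1300 L/s = 1.3 m³/s.
1.02 µg/L = 0.00102 mg/L.
After input B: C = (23.25·0.04662 + 1.3·0.00102) / 24.55 = 0.04421 mg/L.
304 L/s = 0.304 m³/s.
3.28 µg/L = 0.00328 mg/L.
After input C: C = (24.55·0.04421 + 0.304·0.00328) / 24.86 = 0.04371 mg/L.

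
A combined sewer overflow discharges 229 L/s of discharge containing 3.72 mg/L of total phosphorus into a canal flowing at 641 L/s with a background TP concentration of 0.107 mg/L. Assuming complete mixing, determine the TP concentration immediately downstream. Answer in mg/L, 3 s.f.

1.06 mg/L

229 L/s = 0.229 m³/s.
641 L/s = 0.641 m³/s.
Flow-weighted mixing gives C = (0.229·3.72 + 0.641·0.107) / (0.229 + 0.641) = 0.9205/0.87 = 1.058 mg/L.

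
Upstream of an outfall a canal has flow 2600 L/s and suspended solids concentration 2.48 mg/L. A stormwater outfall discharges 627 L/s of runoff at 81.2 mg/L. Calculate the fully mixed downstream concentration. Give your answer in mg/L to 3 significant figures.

627 L/s = 0.627 m³/s.
2600 L/s = 2.6 m³/s.
Conservation of mass across the mixing zone: C = (0.627·81.2 + 2.6·2.48) / (0.627 + 2.6) = 57.36/3.227 = 17.78 mg/L.

17.8 mg/L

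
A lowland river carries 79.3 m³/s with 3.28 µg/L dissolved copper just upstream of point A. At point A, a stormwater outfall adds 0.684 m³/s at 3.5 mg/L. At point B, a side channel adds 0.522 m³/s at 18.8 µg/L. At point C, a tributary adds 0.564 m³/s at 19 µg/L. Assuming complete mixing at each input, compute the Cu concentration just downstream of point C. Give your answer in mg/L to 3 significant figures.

0.0330 mg/L

3.28 µg/L = 0.00328 mg/L.
After input A: C = (79.3·0.00328 + 0.684·3.5) / 79.98 = 0.03318 mg/L.
18.8 µg/L = 0.0188 mg/L.
After input B: C = (79.98·0.03318 + 0.522·0.0188) / 80.51 = 0.03309 mg/L.
19 µg/L = 0.019 mg/L.
After input C: C = (80.51·0.03309 + 0.564·0.019) / 81.07 = 0.03299 mg/L.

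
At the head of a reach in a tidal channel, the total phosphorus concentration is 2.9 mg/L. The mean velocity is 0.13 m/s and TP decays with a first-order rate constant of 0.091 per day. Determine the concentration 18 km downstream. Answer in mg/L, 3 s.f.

2.51 mg/L

Travel time t = 18 km / 0.13 m/s = 1.8e+04/0.13 = 1.385e+05 s = 1.603 d.
First-order decay: C = 2.9·exp(−0.091·1.603) = 2.9·0.8643 = 2.506 mg/L.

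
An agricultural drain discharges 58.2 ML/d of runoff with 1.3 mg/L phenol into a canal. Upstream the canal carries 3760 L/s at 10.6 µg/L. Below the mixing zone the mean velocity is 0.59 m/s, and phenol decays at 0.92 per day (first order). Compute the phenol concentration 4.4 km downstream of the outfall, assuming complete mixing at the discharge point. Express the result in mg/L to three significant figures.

0.191 mg/L

58.2 ML/d = 0.6736 m³/s.
3760 L/s = 3.76 m³/s.
10.6 µg/L = 0.0106 mg/L.
After complete mixing, C₀ = (0.6736·1.3 + 3.76·0.0106) / 4.434 = 0.2065 mg/L.
Travel time t = 4400 m / 0.59 m/s = 7458 s = 0.08632 d.
C = 0.2065·exp(−0.92·0.08632) = 0.2065·0.9237 = 0.1907 mg/L.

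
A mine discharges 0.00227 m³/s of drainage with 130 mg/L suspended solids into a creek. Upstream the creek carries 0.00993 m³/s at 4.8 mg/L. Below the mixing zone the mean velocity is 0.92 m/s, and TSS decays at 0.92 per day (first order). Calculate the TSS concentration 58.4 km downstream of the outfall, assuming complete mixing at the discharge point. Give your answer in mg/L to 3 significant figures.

After complete mixing, C₀ = (0.00227·130 + 0.00993·4.8) / 0.0122 = 28.1 mg/L.
Travel time t = 5.84e+04 m / 0.92 m/s = 6.348e+04 s = 0.7347 d.
C = 28.1·exp(−0.92·0.7347) = 28.1·0.5087 = 14.29 mg/L.

14.3 mg/L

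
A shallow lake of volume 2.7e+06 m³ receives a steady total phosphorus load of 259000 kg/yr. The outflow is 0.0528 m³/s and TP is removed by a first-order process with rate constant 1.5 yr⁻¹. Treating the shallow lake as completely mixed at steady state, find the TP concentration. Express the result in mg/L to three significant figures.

Outflow Q = 0.0528 m³/s × 3.156e+07 s/yr = 1.666e+06 m³/yr.
Steady-state CSTR mass balance: W = Q·C + k·V·C, so C = W/(Q + kV).
Q + kV = 1.666e+06 + 1.5·2.7e+06 = 5.716e+06 m³/yr.
C = 259000/5.716e+06 = 0.04531 kg/m³ = 45.31 mg/L.

45.3 mg/L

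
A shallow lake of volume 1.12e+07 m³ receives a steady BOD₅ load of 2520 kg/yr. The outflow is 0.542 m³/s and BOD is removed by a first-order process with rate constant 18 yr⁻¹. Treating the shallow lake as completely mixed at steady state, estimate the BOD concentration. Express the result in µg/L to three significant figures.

Outflow Q = 0.542 m³/s × 3.156e+07 s/yr = 1.71e+07 m³/yr.
Steady-state CSTR mass balance: W = Q·C + k·V·C, so C = W/(Q + kV).
Q + kV = 1.71e+07 + 18·1.12e+07 = 2.187e+08 m³/yr.
C = 2520/2.187e+08 = 1.152e-05 kg/m³ = 0.01152 mg/L = 11.52 µg/L.

11.5 µg/L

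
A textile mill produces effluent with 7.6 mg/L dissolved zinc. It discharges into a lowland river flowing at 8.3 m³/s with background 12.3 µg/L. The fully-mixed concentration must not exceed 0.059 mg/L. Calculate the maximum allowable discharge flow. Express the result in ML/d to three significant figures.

4.44 ML/d

12.3 µg/L = 0.0123 mg/L.
Mass balance at complete mixing: C_std·(Q_w + Q_r) = Q_w·C_e + Q_r·C_b.
Rearranging, Q_w = Q_r·(C_std − C_b)/(C_e − C_std) = 8.3·(0.059 − 0.0123) / (7.6 − 0.059) = 0.0514 m³/s.
= 4.441 ML/d.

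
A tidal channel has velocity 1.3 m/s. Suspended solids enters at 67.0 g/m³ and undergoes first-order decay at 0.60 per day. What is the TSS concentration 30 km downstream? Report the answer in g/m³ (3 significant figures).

Travel time t = 30 km / 1.3 m/s = 3e+04/1.3 = 2.308e+04 s = 0.2671 d.
First-order decay: C = 67.0·exp(−0.60·0.2671) = 67.0·0.8519 = 57.08 g/m³.

57.1 g/m³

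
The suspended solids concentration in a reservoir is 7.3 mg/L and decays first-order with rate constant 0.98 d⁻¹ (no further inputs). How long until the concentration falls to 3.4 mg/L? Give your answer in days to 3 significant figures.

0.780 d

t = ln(C₀/C)/k = ln(7.3/3.4)/0.98 = 0.7641/0.98 = 0.7797 d.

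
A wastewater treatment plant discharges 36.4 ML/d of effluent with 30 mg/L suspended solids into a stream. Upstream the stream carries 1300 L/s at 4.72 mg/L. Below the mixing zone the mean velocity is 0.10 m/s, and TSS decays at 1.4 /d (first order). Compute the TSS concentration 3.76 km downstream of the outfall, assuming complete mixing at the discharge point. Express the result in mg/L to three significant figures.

36.4 ML/d = 0.4213 m³/s.
1300 L/s = 1.3 m³/s.
After complete mixing, C₀ = (0.4213·30 + 1.3·4.72) / 1.721 = 10.91 mg/L.
Travel time t = 3760 m / 0.10 m/s = 3.76e+04 s = 0.4352 d.
C = 10.91·exp(−1.4·0.4352) = 10.91·0.5438 = 5.931 mg/L.

5.93 mg/L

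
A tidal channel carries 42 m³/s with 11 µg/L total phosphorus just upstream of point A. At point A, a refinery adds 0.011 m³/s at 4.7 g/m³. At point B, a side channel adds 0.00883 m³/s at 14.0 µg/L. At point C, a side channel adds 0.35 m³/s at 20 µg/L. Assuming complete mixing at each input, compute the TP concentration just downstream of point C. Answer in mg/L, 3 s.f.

0.0123 mg/L

11 µg/L = 0.011 mg/L.
After input A: C = (42·0.011 + 0.011·4.7) / 42.01 = 0.01223 mg/L.
14.0 µg/L = 0.014 mg/L.
After input B: C = (42.01·0.01223 + 0.00883·0.014) / 42.02 = 0.01223 mg/L.
20 µg/L = 0.02 mg/L.
After input C: C = (42.02·0.01223 + 0.35·0.02) / 42.37 = 0.01229 mg/L.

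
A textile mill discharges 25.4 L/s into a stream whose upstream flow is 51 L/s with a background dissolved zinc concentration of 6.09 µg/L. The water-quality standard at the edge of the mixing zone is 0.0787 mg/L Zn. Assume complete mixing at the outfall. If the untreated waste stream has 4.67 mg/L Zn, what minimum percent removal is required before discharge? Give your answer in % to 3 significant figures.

95.2 %

25.4 L/s = 0.0254 m³/s.
51 L/s = 0.051 m³/s.
6.09 µg/L = 0.00609 mg/L.
Mass balance: 0.0787·0.0764 = 0.0254·Cₑ + 0.051·0.00609.
Cₑ = (0.006013 − 0.0003106) / 0.0254 = 0.2245 mg/L.
Required removal = 1 − 0.2245/4.67 = 95.19 %.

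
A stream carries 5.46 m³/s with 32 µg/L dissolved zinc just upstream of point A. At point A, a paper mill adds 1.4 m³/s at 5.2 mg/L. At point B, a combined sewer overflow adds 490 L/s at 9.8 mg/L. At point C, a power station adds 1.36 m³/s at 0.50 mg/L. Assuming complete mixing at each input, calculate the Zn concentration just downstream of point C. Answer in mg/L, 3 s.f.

1.49 mg/L

32 µg/L = 0.032 mg/L.
After input A: C = (5.46·0.032 + 1.4·5.2) / 6.86 = 1.087 mg/L.
490 L/s = 0.49 m³/s.
After input B: C = (6.86·1.087 + 0.49·9.8) / 7.35 = 1.668 mg/L.
After input C: C = (7.35·1.668 + 1.36·0.5) / 8.71 = 1.485 mg/L.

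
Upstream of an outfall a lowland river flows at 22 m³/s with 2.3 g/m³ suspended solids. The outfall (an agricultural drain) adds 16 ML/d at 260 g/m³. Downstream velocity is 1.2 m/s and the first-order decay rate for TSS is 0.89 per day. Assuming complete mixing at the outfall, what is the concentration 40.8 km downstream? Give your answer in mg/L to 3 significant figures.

16 ML/d = 0.1852 m³/s.
After complete mixing, C₀ = (0.1852·260 + 22·2.3) / 22.19 = 4.451 mg/L.
Travel time t = 4.08e+04 m / 1.2 m/s = 3.4e+04 s = 0.3935 d.
C = 4.451·exp(−0.89·0.3935) = 4.451·0.7045 = 3.136 mg/L.

3.14 mg/L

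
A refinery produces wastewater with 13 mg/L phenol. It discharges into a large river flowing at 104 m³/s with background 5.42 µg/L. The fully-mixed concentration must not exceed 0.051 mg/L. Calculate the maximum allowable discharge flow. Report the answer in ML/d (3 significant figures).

31.6 ML/d

5.42 µg/L = 0.00542 mg/L.
Mass balance at complete mixing: C_std·(Q_w + Q_r) = Q_w·C_e + Q_r·C_b.
Rearranging, Q_w = Q_r·(C_std − C_b)/(C_e − C_std) = 104·(0.051 − 0.00542) / (13 − 0.051) = 0.3661 m³/s.
= 31.63 ML/d.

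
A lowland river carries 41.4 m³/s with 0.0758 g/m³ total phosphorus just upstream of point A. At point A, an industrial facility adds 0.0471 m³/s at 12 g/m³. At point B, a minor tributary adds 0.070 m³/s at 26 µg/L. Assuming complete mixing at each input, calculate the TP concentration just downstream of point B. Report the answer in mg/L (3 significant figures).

0.0892 mg/L

After input A: C = (41.4·0.0758 + 0.0471·12) / 41.45 = 0.08935 mg/L.
26 µg/L = 0.026 mg/L.
After input B: C = (41.45·0.08935 + 0.07·0.026) / 41.52 = 0.08924 mg/L.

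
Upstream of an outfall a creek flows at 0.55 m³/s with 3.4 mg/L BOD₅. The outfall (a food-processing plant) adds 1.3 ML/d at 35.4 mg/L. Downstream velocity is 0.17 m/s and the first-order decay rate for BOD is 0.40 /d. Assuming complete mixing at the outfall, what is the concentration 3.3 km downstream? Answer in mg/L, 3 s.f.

1.3 ML/d = 0.01505 m³/s.
After complete mixing, C₀ = (0.01505·35.4 + 0.55·3.4) / 0.565 = 4.252 mg/L.
Travel time t = 3300 m / 0.17 m/s = 1.941e+04 s = 0.2247 d.
C = 4.252·exp(−0.40·0.2247) = 4.252·0.9141 = 3.887 mg/L.

3.89 mg/L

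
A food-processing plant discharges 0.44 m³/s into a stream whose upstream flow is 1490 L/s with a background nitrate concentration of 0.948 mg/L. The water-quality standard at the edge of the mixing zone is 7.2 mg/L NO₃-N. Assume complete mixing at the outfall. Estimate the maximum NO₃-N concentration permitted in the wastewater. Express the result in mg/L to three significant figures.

1490 L/s = 1.49 m³/s.
Mass balance: 7.2·1.93 = 0.44·Cₑ + 1.49·0.948.
Cₑ = (13.9 − 1.413) / 0.44 = 28.37 mg/L.

28.4 mg/L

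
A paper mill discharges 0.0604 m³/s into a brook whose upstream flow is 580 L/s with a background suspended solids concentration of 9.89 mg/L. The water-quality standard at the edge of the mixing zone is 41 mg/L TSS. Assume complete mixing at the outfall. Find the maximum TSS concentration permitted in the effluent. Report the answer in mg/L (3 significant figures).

340 mg/L

580 L/s = 0.58 m³/s.
Mass balance: 41·0.6404 = 0.0604·Cₑ + 0.58·9.89.
Cₑ = (26.26 − 5.736) / 0.0604 = 339.7 mg/L.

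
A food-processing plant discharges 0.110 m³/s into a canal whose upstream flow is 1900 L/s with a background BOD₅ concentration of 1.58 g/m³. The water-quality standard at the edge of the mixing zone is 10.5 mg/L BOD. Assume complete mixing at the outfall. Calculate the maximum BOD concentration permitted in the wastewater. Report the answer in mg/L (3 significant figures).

165 mg/L

1900 L/s = 1.9 m³/s.
Mass balance: 10.5·2.01 = 0.11·Cₑ + 1.9·1.58.
Cₑ = (21.11 − 3.002) / 0.11 = 164.6 mg/L.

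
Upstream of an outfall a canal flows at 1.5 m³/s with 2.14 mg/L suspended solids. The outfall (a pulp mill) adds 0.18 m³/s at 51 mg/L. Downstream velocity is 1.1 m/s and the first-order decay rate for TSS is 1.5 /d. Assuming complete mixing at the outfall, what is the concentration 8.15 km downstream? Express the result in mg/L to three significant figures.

After complete mixing, C₀ = (0.18·51 + 1.5·2.14) / 1.68 = 7.375 mg/L.
Travel time t = 8150 m / 1.1 m/s = 7409 s = 0.08575 d.
C = 7.375·exp(−1.5·0.08575) = 7.375·0.8793 = 6.485 mg/L.

6.48 mg/L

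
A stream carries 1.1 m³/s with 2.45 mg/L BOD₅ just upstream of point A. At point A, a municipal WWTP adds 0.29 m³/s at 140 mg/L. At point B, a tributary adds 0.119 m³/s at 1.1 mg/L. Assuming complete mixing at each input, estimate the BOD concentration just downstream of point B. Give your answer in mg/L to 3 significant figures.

28.8 mg/L

After input A: C = (1.1·2.45 + 0.29·140) / 1.39 = 31.15 mg/L.
After input B: C = (1.39·31.15 + 0.119·1.1) / 1.509 = 28.78 mg/L.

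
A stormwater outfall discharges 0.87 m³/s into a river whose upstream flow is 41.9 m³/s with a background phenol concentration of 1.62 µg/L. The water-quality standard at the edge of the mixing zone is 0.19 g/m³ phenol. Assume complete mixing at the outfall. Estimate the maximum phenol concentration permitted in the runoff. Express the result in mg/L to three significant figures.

9.26 mg/L

1.62 µg/L = 0.00162 mg/L.
Mass balance: 0.19·42.77 = 0.87·Cₑ + 41.9·0.00162.
Cₑ = (8.126 − 0.06788) / 0.87 = 9.263 mg/L.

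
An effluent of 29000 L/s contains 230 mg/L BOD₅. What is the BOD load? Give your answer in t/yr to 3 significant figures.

29000 L/s = 29 m³/s.
Mass flux = Q·C = 29 m³/s × 230 g/m³ = 6670 g/s.
= 6670 g/s × 31.56 = 2.105e+05 t/yr.

210000 t/yr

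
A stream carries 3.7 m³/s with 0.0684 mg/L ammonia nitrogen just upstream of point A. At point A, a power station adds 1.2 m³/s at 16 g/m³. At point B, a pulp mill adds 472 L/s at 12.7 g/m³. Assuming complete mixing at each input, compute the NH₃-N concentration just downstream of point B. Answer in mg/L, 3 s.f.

4.74 mg/L

After input A: C = (3.7·0.0684 + 1.2·16) / 4.9 = 3.97 mg/L.
472 L/s = 0.472 m³/s.
After input B: C = (4.9·3.97 + 0.472·12.7) / 5.372 = 4.737 mg/L.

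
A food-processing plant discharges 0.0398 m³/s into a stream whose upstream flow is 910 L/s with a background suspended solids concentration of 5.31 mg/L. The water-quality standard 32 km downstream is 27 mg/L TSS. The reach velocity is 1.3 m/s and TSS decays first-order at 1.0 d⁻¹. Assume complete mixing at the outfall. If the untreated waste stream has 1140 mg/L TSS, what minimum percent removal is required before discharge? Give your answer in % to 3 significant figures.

35.5 %

910 L/s = 0.91 m³/s.
Travel time to the compliance point: t = 3.2e+04/1.3 = 2.462e+04 s = 0.2849 d; decay factor exp(−1.0·0.2849) = 0.7521.
So the concentration just after mixing may be at most 27/0.7521 = 35.9 mg/L.
Mass balance: 35.9·0.9498 = 0.0398·Cₑ + 0.91·5.31.
Cₑ = (34.1 − 4.832) / 0.0398 = 735.3 mg/L.
Required removal = 1 − 735.3/1140 = 35.5 %.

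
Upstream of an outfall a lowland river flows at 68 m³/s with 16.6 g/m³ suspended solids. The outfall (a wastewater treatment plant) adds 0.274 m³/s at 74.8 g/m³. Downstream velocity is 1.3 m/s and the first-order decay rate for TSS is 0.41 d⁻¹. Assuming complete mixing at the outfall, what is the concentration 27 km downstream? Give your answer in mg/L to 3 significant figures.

After complete mixing, C₀ = (0.274·74.8 + 68·16.6) / 68.27 = 16.83 mg/L.
Travel time t = 2.7e+04 m / 1.3 m/s = 2.077e+04 s = 0.2404 d.
C = 16.83·exp(−0.41·0.2404) = 16.83·0.9061 = 15.25 mg/L.

15.3 mg/L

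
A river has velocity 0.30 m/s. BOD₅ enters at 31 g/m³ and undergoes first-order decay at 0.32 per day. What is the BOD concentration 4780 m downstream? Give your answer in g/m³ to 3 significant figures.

Travel time t = 4780 m / 0.30 m/s = 4780/0.30 = 1.593e+04 s = 0.1844 d.
First-order decay: C = 31·exp(−0.32·0.1844) = 31·0.9427 = 29.22 g/m³.

29.2 g/m³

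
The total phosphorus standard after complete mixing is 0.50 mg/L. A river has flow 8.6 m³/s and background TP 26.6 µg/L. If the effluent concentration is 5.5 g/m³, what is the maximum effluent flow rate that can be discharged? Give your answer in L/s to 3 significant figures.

26.6 µg/L = 0.0266 mg/L.
Mass balance at complete mixing: C_std·(Q_w + Q_r) = Q_w·C_e + Q_r·C_b.
Rearranging, Q_w = Q_r·(C_std − C_b)/(C_e − C_std) = 8.6·(0.5 − 0.0266) / (5.5 − 0.5) = 0.8142 m³/s.
= 814.2 L/s.

814 L/s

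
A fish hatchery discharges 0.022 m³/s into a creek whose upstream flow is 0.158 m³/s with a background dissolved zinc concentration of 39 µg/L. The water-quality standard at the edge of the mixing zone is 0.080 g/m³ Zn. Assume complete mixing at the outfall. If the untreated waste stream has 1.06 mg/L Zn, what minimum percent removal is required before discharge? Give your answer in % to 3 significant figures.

64.7 %

39 µg/L = 0.039 mg/L.
Mass balance: 0.08·0.18 = 0.022·Cₑ + 0.158·0.039.
Cₑ = (0.0144 − 0.006162) / 0.022 = 0.3745 mg/L.
Required removal = 1 − 0.3745/1.06 = 64.67 %.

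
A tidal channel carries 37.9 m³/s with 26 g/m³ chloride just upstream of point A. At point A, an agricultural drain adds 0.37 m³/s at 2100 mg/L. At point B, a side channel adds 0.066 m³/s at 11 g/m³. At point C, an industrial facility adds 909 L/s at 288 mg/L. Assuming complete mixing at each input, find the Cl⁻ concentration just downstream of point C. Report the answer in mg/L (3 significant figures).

After input A: C = (37.9·26 + 0.37·2100) / 38.27 = 46.05 mg/L.
After input B: C = (38.27·46.05 + 0.066·11) / 38.34 = 45.99 mg/L.
909 L/s = 0.909 m³/s.
After input C: C = (38.34·45.99 + 0.909·288) / 39.24 = 51.6 mg/L.

51.6 mg/L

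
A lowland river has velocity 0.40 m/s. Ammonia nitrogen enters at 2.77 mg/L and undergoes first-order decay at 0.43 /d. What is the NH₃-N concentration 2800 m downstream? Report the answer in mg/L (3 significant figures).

Travel time t = 2800 m / 0.40 m/s = 2800/0.40 = 7000 s = 0.08102 d.
First-order decay: C = 2.77·exp(−0.43·0.08102) = 2.77·0.9658 = 2.675 mg/L.

2.68 mg/L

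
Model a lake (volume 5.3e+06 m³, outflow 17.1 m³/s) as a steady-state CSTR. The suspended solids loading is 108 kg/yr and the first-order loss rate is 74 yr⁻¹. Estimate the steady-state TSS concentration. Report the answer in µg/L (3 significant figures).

0.116 µg/L

Outflow Q = 17.1 m³/s × 3.156e+07 s/yr = 5.396e+08 m³/yr.
Steady-state CSTR mass balance: W = Q·C + k·V·C, so C = W/(Q + kV).
Q + kV = 5.396e+08 + 74·5.3e+06 = 9.318e+08 m³/yr.
C = 108/9.318e+08 = 1.159e-07 kg/m³ = 0.0001159 mg/L = 0.1159 µg/L.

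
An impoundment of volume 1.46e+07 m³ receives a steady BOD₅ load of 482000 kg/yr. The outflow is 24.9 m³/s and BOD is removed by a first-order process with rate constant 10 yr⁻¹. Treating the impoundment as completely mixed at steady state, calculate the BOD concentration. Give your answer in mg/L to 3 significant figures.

0.517 mg/L

Outflow Q = 24.9 m³/s × 3.156e+07 s/yr = 7.858e+08 m³/yr.
Steady-state CSTR mass balance: W = Q·C + k·V·C, so C = W/(Q + kV).
Q + kV = 7.858e+08 + 10·1.46e+07 = 9.318e+08 m³/yr.
C = 482000/9.318e+08 = 0.0005173 kg/m³ = 0.5173 mg/L.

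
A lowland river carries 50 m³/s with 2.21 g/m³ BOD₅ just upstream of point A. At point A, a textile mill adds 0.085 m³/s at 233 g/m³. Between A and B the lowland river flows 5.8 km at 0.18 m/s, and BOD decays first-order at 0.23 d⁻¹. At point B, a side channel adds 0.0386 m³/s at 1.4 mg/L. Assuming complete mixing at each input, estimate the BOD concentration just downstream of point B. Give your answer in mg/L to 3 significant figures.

After input A: C = (50·2.21 + 0.085·233) / 50.09 = 2.602 mg/L.
Over the 5.8 km reach to input B (t = 3.222e+04 s = 0.3729 d), decay gives C = 2.602·exp(−0.23·0.3729) = 2.388 mg/L.
After input B: C = (50.09·2.388 + 0.0386·1.4) / 50.12 = 2.387 mg/L.

2.39 mg/L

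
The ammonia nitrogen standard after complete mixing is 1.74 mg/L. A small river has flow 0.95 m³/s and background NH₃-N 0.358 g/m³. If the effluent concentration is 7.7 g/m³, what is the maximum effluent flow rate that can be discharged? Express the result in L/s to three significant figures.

Mass balance at complete mixing: C_std·(Q_w + Q_r) = Q_w·C_e + Q_r·C_b.
Rearranging, Q_w = Q_r·(C_std − C_b)/(C_e − C_std) = 0.95·(1.74 − 0.358) / (7.7 − 1.74) = 0.2203 m³/s.
= 220.3 L/s.

220 L/s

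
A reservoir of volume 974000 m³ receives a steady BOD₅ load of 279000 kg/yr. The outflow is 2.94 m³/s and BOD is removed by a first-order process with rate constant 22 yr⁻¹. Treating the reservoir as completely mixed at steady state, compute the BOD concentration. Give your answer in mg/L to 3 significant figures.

2.44 mg/L

Outflow Q = 2.94 m³/s × 3.156e+07 s/yr = 9.278e+07 m³/yr.
Steady-state CSTR mass balance: W = Q·C + k·V·C, so C = W/(Q + kV).
Q + kV = 9.278e+07 + 22·974000 = 1.142e+08 m³/yr.
C = 279000/1.142e+08 = 0.002443 kg/m³ = 2.443 mg/L.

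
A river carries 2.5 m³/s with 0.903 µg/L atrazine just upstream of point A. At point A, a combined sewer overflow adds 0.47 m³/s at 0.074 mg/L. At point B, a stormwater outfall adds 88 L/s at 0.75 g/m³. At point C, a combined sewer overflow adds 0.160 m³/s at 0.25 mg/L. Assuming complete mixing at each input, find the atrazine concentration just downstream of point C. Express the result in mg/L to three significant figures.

0.0444 mg/L

0.903 µg/L = 0.000903 mg/L.
After input A: C = (2.5·0.000903 + 0.47·0.074) / 2.97 = 0.01247 mg/L.
88 L/s = 0.088 m³/s.
After input B: C = (2.97·0.01247 + 0.088·0.75) / 3.058 = 0.03369 mg/L.
After input C: C = (3.058·0.03369 + 0.16·0.25) / 3.218 = 0.04445 mg/L.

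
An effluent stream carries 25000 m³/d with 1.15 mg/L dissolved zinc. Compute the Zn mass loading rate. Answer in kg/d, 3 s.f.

25000 m³/d = 0.2894 m³/s.
Mass flux = Q·C = 0.2894 m³/s × 1.15 g/m³ = 0.3328 g/s.
= 0.3328 g/s × 86.4 = 28.75 kg/d.

28.8 kg/d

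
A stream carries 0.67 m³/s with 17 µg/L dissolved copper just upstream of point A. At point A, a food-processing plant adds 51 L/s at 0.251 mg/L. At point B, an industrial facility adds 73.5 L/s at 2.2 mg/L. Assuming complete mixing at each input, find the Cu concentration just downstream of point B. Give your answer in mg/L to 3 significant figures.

17 µg/L = 0.017 mg/L.
51 L/s = 0.051 m³/s.
After input A: C = (0.67·0.017 + 0.051·0.251) / 0.721 = 0.03355 mg/L.
73.5 L/s = 0.0735 m³/s.
After input B: C = (0.721·0.03355 + 0.0735·2.2) / 0.7945 = 0.234 mg/L.

0.234 mg/L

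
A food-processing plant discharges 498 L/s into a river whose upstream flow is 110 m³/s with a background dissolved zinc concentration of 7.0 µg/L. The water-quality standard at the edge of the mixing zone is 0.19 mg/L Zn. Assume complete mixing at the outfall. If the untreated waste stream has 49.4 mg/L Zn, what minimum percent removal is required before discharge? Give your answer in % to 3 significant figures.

17.8 %

498 L/s = 0.498 m³/s.
7.0 µg/L = 0.007 mg/L.
Mass balance: 0.19·110.5 = 0.498·Cₑ + 110·0.007.
Cₑ = (20.99 − 0.77) / 0.498 = 40.61 mg/L.
Required removal = 1 − 40.61/49.4 = 17.79 %.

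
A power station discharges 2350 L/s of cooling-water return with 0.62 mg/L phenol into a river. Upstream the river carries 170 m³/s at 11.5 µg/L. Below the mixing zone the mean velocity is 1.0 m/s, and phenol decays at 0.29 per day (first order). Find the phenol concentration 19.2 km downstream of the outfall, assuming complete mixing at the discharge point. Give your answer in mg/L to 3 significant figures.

2350 L/s = 2.35 m³/s.
11.5 µg/L = 0.0115 mg/L.
After complete mixing, C₀ = (2.35·0.62 + 170·0.0115) / 172.3 = 0.0198 mg/L.
Travel time t = 1.92e+04 m / 1.0 m/s = 1.92e+04 s = 0.2222 d.
C = 0.0198·exp(−0.29·0.2222) = 0.0198·0.9376 = 0.01856 mg/L.

0.0186 mg/L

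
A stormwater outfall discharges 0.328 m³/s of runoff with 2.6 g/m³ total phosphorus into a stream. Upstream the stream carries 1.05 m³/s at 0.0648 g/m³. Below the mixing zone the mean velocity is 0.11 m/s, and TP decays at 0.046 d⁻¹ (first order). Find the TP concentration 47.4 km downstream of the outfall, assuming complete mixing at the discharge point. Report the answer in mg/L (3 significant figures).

After complete mixing, C₀ = (0.328·2.6 + 1.05·0.0648) / 1.378 = 0.6682 mg/L.
Travel time t = 4.74e+04 m / 0.11 m/s = 4.309e+05 s = 4.987 d.
C = 0.6682·exp(−0.046·4.987) = 0.6682·0.795 = 0.5313 mg/L.

0.531 mg/L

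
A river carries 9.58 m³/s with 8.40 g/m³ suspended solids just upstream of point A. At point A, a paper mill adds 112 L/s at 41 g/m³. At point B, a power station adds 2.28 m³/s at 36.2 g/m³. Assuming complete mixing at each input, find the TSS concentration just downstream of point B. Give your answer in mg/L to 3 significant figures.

14.0 mg/L

112 L/s = 0.112 m³/s.
After input A: C = (9.58·8.4 + 0.112·41) / 9.692 = 8.777 mg/L.
After input B: C = (9.692·8.777 + 2.28·36.2) / 11.97 = 14 mg/L.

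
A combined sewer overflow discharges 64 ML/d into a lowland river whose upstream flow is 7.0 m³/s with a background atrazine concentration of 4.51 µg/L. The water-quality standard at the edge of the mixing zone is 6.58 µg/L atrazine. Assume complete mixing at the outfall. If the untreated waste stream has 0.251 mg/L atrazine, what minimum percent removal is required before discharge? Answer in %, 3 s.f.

89.6 %

64 ML/d = 0.7407 m³/s.
4.51 µg/L = 0.00451 mg/L.
6.58 µg/L = 0.00658 mg/L.
Mass balance: 0.00658·7.741 = 0.7407·Cₑ + 7·0.00451.
Cₑ = (0.05093 − 0.03157) / 0.7407 = 0.02614 mg/L.
Required removal = 1 − 0.02614/0.251 = 89.59 %.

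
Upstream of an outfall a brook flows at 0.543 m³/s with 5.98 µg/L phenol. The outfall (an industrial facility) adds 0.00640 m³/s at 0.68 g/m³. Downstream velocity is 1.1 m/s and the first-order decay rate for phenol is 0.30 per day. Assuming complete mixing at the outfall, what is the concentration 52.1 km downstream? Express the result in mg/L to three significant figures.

0.0117 mg/L

5.98 µg/L = 0.00598 mg/L.
After complete mixing, C₀ = (0.0064·0.68 + 0.543·0.00598) / 0.5494 = 0.01383 mg/L.
Travel time t = 5.21e+04 m / 1.1 m/s = 4.736e+04 s = 0.5482 d.
C = 0.01383·exp(−0.30·0.5482) = 0.01383·0.8484 = 0.01173 mg/L.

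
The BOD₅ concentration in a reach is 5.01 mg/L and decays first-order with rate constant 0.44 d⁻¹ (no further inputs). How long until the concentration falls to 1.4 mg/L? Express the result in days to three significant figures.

2.90 d

t = ln(C₀/C)/k = ln(5.01/1.4)/0.44 = 1.275/0.44 = 2.898 d.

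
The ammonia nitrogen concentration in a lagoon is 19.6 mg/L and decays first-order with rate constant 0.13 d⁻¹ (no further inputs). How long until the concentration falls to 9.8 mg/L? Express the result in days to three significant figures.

t = ln(C₀/C)/k = ln(19.6/9.8)/0.13 = 0.6931/0.13 = 5.332 d.

5.33 d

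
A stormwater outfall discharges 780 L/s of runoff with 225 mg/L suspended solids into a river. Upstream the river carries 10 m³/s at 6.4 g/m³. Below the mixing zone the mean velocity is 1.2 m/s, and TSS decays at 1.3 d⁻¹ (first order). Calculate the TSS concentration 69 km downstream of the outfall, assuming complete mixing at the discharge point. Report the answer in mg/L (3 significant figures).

780 L/s = 0.78 m³/s.
After complete mixing, C₀ = (0.78·225 + 10·6.4) / 10.78 = 22.22 mg/L.
Travel time t = 6.9e+04 m / 1.2 m/s = 5.75e+04 s = 0.6655 d.
C = 22.22·exp(−1.3·0.6655) = 22.22·0.421 = 9.353 mg/L.

9.35 mg/L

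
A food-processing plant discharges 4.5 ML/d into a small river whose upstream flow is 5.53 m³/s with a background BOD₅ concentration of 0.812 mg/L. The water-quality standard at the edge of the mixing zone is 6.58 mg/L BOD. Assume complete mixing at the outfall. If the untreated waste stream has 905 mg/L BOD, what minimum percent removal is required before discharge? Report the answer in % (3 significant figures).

4.5 ML/d = 0.05208 m³/s.
Mass balance: 6.58·5.582 = 0.05208·Cₑ + 5.53·0.812.
Cₑ = (36.73 − 4.49) / 0.05208 = 619 mg/L.
Required removal = 1 − 619/905 = 31.6 %.

31.6 %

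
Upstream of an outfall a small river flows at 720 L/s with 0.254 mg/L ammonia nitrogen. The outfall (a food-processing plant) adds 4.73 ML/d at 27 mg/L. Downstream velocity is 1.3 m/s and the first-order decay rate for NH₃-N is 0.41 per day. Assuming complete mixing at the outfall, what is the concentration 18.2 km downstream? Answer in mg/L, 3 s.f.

4.73 ML/d = 0.05475 m³/s.
720 L/s = 0.72 m³/s.
After complete mixing, C₀ = (0.05475·27 + 0.72·0.254) / 0.7747 = 2.144 mg/L.
Travel time t = 1.82e+04 m / 1.3 m/s = 1.4e+04 s = 0.162 d.
C = 2.144·exp(−0.41·0.162) = 2.144·0.9357 = 2.006 mg/L.

2.01 mg/L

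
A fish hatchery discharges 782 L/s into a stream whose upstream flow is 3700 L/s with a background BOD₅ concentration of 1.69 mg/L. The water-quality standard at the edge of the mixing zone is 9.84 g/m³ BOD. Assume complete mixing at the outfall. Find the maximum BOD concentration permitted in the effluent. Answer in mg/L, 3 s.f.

782 L/s = 0.782 m³/s.
3700 L/s = 3.7 m³/s.
Mass balance: 9.84·4.482 = 0.782·Cₑ + 3.7·1.69.
Cₑ = (44.1 − 6.253) / 0.782 = 48.4 mg/L.

48.4 mg/L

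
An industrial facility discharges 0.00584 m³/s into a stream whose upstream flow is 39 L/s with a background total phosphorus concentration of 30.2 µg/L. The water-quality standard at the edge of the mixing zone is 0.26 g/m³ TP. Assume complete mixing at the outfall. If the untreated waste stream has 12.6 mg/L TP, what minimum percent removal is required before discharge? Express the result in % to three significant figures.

85.8 %

39 L/s = 0.039 m³/s.
30.2 µg/L = 0.0302 mg/L.
Mass balance: 0.26·0.04484 = 0.00584·Cₑ + 0.039·0.0302.
Cₑ = (0.01166 − 0.001178) / 0.00584 = 1.795 mg/L.
Required removal = 1 − 1.795/12.6 = 85.76 %.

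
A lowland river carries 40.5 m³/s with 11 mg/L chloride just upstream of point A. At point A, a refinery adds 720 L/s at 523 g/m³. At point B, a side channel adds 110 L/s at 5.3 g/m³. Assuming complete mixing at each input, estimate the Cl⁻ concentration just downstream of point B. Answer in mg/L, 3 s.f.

19.9 mg/L

720 L/s = 0.72 m³/s.
After input A: C = (40.5·11 + 0.72·523) / 41.22 = 19.94 mg/L.
110 L/s = 0.11 m³/s.
After input B: C = (41.22·19.94 + 0.11·5.3) / 41.33 = 19.9 mg/L.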